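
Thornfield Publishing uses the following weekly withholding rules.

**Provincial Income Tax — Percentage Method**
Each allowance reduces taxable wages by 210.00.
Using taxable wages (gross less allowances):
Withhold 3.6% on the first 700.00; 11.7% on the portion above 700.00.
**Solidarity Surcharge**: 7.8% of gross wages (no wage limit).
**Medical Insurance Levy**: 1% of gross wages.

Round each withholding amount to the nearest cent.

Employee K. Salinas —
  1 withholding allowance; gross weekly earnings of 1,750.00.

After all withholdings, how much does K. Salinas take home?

1,472.52

Provincial Income Tax: taxable = 1,750.00 − 1×210.00 = 1,540.00
  25.20 + 11.7% × (1,540.00 − 700.00) = 25.20 + 11.7% × 840.00 = 123.48
Solidarity Surcharge: 7.8% × 1,750.00 = 136.50
Medical Insurance Levy: 1% × 1,750.00 = 17.50
Total withheld: 123.48 + 136.50 + 17.50 = 277.48
Net pay: 1,750.00 − 277.48 = 1,472.52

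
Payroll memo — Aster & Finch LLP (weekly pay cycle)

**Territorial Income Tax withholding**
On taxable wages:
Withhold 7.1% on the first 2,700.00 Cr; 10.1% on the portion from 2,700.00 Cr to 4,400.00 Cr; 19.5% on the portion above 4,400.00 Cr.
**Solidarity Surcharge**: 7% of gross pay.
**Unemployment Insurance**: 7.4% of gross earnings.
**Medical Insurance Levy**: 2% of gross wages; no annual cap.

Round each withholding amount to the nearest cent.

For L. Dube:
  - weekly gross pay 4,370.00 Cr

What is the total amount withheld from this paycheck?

1,077.05 Cr

Territorial Income Tax: taxable = 4,370.00 Cr
  191.70 Cr + 10.1% × (4,370.00 Cr − 2,700.00 Cr) = 191.70 Cr + 10.1% × 1,670.00 Cr = 360.37 Cr
Solidarity Surcharge: 7% × 4,370.00 Cr = 305.90 Cr
Unemployment Insurance: 7.4% × 4,370.00 Cr = 323.38 Cr
Medical Insurance Levy: 2% × 4,370.00 Cr = 87.40 Cr
Total: 360.37 Cr + 305.90 Cr + 323.38 Cr + 87.40 Cr = 1,077.05 Cr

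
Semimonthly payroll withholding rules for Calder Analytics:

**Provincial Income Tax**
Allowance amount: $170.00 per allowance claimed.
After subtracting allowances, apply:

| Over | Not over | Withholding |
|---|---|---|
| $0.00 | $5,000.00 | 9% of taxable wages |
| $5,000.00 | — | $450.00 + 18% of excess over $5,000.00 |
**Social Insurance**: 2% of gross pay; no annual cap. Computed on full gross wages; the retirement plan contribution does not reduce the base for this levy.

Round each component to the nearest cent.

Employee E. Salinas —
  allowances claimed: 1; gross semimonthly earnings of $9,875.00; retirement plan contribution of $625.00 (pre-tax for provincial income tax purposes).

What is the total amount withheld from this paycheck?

Provincial Income Tax: taxable = $9,875.00 − $625.00 − 1×$170.00 = $9,080.00
  $450.00 + 18% × ($9,080.00 − $5,000.00) = $450.00 + 18% × $4,080.00 = $1,184.40
Social Insurance: 2% × $9,875.00 = $197.50
Total: $1,184.40 + $197.50 = $1,381.90

$1,381.90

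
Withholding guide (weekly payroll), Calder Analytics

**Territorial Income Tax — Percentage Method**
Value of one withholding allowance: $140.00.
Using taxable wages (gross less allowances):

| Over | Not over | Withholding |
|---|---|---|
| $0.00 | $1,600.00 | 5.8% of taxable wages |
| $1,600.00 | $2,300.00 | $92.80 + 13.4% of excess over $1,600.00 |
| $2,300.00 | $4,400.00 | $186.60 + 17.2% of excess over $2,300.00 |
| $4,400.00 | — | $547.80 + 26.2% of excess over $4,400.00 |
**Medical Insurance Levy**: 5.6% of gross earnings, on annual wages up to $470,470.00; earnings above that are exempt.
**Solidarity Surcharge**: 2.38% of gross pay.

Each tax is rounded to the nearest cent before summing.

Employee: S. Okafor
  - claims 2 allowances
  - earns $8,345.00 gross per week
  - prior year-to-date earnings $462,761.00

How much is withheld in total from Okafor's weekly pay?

$2,138.34

Territorial Income Tax: taxable = $8,345.00 − 2×$140.00 = $8,065.00
  $547.80 + 26.2% × ($8,065.00 − $4,400.00) = $547.80 + 26.2% × $3,665.00 = $1,508.03
Medical Insurance Levy: cap $470,470.00 − YTD $462,761.00 = $7,709.00 subject; 5.6% × $7,709.00 = $431.70
Solidarity Surcharge: 2.38% × $8,345.00 = $198.61
Total: $1,508.03 + $431.70 + $198.61 = $2,138.34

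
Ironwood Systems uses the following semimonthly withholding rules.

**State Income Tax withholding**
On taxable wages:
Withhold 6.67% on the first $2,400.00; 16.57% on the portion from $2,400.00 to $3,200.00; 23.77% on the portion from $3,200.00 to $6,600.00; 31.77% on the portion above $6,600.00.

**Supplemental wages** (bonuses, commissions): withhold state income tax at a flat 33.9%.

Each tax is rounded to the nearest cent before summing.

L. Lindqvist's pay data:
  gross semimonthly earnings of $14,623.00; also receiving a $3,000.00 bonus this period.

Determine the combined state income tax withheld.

State Income Tax: taxable = $14,623.00
  $1,100.82 + 31.77% × ($14,623.00 − $6,600.00) = $1,100.82 + 31.77% × $8,023.00 = $3,649.73
Supplemental (33.9% flat on bonus): 33.9% × $3,000.00 = $1,017.00
Total state income tax: $3,649.73 + $1,017.00 = $4,666.73

$4,666.73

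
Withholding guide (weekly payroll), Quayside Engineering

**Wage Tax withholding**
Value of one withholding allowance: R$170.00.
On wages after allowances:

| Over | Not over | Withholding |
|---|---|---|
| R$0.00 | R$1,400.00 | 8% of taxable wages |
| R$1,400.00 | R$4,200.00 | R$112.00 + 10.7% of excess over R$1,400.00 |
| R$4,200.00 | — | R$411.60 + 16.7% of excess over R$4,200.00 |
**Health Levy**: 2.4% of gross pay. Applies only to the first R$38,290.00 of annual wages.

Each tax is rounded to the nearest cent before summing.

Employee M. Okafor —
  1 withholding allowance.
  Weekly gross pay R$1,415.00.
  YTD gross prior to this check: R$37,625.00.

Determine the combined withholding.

Wage Tax: taxable = R$1,415.00 − 1×R$170.00 = R$1,245.00
  8% × R$1,245.00 = R$99.60
Health Levy: cap R$38,290.00 − YTD R$37,625.00 = R$665.00 subject; 2.4% × R$665.00 = R$15.96
Total: R$99.60 + R$15.96 = R$115.56

R$115.56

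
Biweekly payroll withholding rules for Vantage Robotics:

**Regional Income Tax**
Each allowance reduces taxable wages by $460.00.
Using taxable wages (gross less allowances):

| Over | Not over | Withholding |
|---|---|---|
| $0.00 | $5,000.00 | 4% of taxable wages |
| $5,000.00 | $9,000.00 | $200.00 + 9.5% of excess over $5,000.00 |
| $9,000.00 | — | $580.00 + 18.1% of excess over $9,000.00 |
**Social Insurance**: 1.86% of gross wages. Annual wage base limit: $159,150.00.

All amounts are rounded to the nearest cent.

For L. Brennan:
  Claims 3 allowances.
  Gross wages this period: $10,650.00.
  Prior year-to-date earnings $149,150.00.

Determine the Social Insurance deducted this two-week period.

Social Insurance: cap $159,150.00 − YTD $149,150.00 = $10,000.00 subject; 1.86% × $10,000.00 = $186.00

$186.00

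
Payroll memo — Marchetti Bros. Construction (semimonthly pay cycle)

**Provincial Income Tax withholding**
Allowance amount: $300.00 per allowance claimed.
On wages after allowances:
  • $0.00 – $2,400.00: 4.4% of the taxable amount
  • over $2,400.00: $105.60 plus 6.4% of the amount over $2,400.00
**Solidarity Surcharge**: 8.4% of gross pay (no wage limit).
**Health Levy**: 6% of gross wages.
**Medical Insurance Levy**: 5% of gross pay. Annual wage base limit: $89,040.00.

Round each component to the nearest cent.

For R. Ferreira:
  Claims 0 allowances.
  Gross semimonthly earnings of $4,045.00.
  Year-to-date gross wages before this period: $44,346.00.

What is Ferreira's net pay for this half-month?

Provincial Income Tax: taxable = $4,045.00
  $105.60 + 6.4% × ($4,045.00 − $2,400.00) = $105.60 + 6.4% × $1,645.00 = $210.88
Solidarity Surcharge: 8.4% × $4,045.00 = $339.78
Health Levy: 6% × $4,045.00 = $242.70
Medical Insurance Levy: 5% × $4,045.00 = $202.25
Total withheld: $210.88 + $339.78 + $242.70 + $202.25 = $995.61
Net pay: $4,045.00 − $995.61 = $3,049.39

$3,049.39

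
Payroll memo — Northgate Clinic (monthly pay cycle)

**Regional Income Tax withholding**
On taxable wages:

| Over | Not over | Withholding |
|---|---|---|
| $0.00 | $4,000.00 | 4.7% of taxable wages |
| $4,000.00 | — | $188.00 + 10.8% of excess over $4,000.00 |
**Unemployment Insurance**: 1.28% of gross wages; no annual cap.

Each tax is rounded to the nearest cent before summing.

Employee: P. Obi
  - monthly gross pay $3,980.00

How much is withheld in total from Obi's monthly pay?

$238.00

Regional Income Tax: taxable = $3,980.00
  4.7% × $3,980.00 = $187.06
Unemployment Insurance: 1.28% × $3,980.00 = $50.94
Total: $187.06 + $50.94 = $238.00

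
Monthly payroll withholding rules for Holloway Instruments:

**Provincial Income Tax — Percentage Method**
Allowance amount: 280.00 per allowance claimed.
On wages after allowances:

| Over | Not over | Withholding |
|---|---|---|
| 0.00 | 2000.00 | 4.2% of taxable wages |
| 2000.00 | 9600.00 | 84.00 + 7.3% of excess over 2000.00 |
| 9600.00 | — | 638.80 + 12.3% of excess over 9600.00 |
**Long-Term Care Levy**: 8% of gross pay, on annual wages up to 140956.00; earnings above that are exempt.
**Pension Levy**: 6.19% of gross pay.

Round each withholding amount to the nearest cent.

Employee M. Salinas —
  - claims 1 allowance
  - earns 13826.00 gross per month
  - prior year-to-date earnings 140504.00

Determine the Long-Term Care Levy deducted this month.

36.16

Long-Term Care Levy: cap 140956.00 − YTD 140504.00 = 452.00 subject; 8% × 452.00 = 36.16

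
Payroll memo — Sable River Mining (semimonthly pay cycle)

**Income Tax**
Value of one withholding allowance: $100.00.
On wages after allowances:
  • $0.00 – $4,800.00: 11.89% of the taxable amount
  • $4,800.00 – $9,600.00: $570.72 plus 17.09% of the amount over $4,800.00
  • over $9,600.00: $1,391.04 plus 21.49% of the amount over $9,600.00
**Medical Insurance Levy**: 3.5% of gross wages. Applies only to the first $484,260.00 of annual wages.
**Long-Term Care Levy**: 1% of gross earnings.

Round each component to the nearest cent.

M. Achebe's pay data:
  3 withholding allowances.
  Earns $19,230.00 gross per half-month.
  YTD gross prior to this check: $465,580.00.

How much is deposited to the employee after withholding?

Income Tax: taxable = $19,230.00 − 3×$100.00 = $18,930.00
  $1,391.04 + 21.49% × ($18,930.00 − $9,600.00) = $1,391.04 + 21.49% × $9,330.00 = $3,396.06
Medical Insurance Levy: cap $484,260.00 − YTD $465,580.00 = $18,680.00 subject; 3.5% × $18,680.00 = $653.80
Long-Term Care Levy: 1% × $19,230.00 = $192.30
Total withheld: $3,396.06 + $653.80 + $192.30 = $4,242.16
Net pay: $19,230.00 − $4,242.16 = $14,987.84

$14,987.84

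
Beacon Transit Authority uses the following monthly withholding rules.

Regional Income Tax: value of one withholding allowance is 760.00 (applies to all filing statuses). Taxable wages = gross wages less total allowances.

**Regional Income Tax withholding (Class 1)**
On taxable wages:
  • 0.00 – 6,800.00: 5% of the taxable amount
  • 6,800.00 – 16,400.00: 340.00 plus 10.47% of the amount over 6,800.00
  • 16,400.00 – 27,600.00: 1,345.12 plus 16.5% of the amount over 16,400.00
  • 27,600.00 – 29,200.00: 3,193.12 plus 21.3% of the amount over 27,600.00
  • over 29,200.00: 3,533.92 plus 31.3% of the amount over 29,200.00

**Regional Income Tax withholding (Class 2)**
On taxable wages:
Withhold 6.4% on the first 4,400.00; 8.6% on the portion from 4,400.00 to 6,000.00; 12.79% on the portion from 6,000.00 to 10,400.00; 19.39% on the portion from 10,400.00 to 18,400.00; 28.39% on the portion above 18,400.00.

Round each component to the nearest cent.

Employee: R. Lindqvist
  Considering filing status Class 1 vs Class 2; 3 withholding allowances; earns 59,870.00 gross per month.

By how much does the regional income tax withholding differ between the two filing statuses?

Regional Income Tax (Class 1): taxable = 59,870.00 − 3×760.00 = 57,590.00
  3,533.92 + 31.3% × (57,590.00 − 29,200.00) = 3,533.92 + 31.3% × 28,390.00 = 12,419.99
Regional Income Tax (Class 2): taxable = 59,870.00 − 3×760.00 = 57,590.00
  2,533.16 + 28.39% × (57,590.00 − 18,400.00) = 2,533.16 + 28.39% × 39,190.00 = 13,659.20
Difference: |12,419.99 − 13,659.20| = 1,239.21 (higher under Class 2)

1,239.21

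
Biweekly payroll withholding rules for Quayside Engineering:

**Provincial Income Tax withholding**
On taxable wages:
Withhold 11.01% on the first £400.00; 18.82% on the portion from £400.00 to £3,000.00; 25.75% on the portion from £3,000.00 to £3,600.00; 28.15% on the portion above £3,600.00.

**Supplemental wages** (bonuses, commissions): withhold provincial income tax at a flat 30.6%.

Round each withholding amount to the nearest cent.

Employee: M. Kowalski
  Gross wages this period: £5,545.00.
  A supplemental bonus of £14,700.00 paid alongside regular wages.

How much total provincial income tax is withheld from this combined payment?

£5,733.58

Provincial Income Tax: taxable = £5,545.00
  £687.86 + 28.15% × (£5,545.00 − £3,600.00) = £687.86 + 28.15% × £1,945.00 = £1,235.38
Supplemental (30.6% flat on bonus): 30.6% × £14,700.00 = £4,498.20
Total provincial income tax: £1,235.38 + £4,498.20 = £5,733.58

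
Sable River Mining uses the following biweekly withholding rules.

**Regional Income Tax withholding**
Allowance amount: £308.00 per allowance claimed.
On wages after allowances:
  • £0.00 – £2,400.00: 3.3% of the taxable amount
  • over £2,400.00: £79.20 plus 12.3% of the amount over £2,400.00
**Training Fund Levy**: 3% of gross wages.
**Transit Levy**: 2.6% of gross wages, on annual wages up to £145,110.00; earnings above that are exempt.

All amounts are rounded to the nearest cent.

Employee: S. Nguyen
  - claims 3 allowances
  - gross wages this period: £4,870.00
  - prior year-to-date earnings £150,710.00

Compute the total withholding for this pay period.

Regional Income Tax: taxable = £4,870.00 − 3×£308.00 = £3,946.00
  £79.20 + 12.3% × (£3,946.00 − £2,400.00) = £79.20 + 12.3% × £1,546.00 = £269.36
Training Fund Levy: 3% × £4,870.00 = £146.10
Transit Levy: YTD £150,710.00 ≥ cap £145,110.00 → £0.00
Total: £269.36 + £146.10 + £0.00 = £415.46

£415.46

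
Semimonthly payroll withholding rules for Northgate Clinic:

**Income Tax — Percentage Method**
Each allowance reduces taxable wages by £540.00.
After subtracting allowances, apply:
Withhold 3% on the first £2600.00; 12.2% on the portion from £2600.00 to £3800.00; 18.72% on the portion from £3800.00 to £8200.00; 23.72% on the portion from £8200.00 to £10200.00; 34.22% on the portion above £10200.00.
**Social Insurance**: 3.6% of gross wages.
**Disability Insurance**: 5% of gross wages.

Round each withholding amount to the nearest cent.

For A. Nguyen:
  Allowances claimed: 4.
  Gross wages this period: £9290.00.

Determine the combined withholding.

Income Tax: taxable = £9290.00 − 4×£540.00 = £7130.00
  £224.40 + 18.72% × (£7130.00 − £3800.00) = £224.40 + 18.72% × £3330.00 = £847.78
Social Insurance: 3.6% × £9290.00 = £334.44
Disability Insurance: 5% × £9290.00 = £464.50
Total: £847.78 + £334.44 + £464.50 = £1646.72

£1646.72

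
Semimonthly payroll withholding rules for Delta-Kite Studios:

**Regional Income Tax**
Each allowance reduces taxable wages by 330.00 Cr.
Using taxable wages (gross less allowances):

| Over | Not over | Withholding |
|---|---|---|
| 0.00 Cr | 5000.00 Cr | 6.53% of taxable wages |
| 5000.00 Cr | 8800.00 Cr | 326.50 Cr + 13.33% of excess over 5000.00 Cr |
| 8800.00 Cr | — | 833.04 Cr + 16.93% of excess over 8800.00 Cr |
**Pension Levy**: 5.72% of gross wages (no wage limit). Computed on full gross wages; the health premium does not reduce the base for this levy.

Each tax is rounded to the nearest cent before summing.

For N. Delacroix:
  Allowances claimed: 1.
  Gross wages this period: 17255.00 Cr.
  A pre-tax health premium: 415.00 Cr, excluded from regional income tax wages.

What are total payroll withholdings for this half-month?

3125.33 Cr

Regional Income Tax: taxable = 17255.00 Cr − 415.00 Cr − 1×330.00 Cr = 16510.00 Cr
  833.04 Cr + 16.93% × (16510.00 Cr − 8800.00 Cr) = 833.04 Cr + 16.93% × 7710.00 Cr = 2138.34 Cr
Pension Levy: 5.72% × 17255.00 Cr = 986.99 Cr
Total: 2138.34 Cr + 986.99 Cr = 3125.33 Cr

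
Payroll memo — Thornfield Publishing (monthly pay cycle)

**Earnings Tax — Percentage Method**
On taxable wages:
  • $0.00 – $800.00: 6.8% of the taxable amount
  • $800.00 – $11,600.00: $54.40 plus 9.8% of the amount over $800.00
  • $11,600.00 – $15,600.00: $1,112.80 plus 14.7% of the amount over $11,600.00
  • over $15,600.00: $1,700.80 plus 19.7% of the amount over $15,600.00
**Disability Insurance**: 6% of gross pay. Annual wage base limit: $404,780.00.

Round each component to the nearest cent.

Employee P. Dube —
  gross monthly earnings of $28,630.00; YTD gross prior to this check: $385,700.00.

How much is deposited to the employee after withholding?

$23,217.49

Earnings Tax: taxable = $28,630.00
  $1,700.80 + 19.7% × ($28,630.00 − $15,600.00) = $1,700.80 + 19.7% × $13,030.00 = $4,267.71
Disability Insurance: cap $404,780.00 − YTD $385,700.00 = $19,080.00 subject; 6% × $19,080.00 = $1,144.80
Total withheld: $4,267.71 + $1,144.80 = $5,412.51
Net pay: $28,630.00 − $5,412.51 = $23,217.49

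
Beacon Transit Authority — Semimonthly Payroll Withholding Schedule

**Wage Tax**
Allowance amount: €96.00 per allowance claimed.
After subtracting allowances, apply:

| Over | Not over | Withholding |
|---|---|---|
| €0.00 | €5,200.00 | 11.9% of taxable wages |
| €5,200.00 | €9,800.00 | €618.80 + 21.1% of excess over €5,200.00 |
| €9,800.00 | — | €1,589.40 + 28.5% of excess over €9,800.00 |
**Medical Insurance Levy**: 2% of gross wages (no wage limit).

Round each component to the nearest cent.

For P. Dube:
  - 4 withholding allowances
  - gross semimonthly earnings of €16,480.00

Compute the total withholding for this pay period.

€3,713.36

Wage Tax: taxable = €16,480.00 − 4×€96.00 = €16,096.00
  €1,589.40 + 28.5% × (€16,096.00 − €9,800.00) = €1,589.40 + 28.5% × €6,296.00 = €3,383.76
Medical Insurance Levy: 2% × €16,480.00 = €329.60
Total: €3,383.76 + €329.60 = €3,713.36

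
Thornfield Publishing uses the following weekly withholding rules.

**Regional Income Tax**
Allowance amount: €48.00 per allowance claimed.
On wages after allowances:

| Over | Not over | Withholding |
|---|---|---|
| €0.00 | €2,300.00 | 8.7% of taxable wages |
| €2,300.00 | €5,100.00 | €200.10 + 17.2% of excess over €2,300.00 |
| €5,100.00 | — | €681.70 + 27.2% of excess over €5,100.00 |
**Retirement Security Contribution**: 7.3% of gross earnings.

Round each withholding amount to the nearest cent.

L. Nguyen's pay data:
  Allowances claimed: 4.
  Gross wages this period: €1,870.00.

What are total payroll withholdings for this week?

€282.50

Regional Income Tax: taxable = €1,870.00 − 4×€48.00 = €1,678.00
  8.7% × €1,678.00 = €145.99
Retirement Security Contribution: 7.3% × €1,870.00 = €136.51
Total: €145.99 + €136.51 = €282.50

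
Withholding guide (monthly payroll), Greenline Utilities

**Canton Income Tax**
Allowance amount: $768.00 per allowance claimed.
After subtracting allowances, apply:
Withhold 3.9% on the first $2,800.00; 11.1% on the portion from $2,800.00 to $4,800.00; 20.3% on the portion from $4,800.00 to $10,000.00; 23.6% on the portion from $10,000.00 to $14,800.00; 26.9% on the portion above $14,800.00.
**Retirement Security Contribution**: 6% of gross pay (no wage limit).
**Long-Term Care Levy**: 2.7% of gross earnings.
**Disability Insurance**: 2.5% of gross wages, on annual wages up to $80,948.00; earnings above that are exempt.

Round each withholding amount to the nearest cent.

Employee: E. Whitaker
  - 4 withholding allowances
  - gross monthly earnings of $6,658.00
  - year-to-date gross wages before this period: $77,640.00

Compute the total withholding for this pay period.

$858.40

Canton Income Tax: taxable = $6,658.00 − 4×$768.00 = $3,586.00
  $109.20 + 11.1% × ($3,586.00 − $2,800.00) = $109.20 + 11.1% × $786.00 = $196.45
Retirement Security Contribution: 6% × $6,658.00 = $399.48
Long-Term Care Levy: 2.7% × $6,658.00 = $179.77
Disability Insurance: cap $80,948.00 − YTD $77,640.00 = $3,308.00 subject; 2.5% × $3,308.00 = $82.70
Total: $196.45 + $399.48 + $179.77 + $82.70 = $858.40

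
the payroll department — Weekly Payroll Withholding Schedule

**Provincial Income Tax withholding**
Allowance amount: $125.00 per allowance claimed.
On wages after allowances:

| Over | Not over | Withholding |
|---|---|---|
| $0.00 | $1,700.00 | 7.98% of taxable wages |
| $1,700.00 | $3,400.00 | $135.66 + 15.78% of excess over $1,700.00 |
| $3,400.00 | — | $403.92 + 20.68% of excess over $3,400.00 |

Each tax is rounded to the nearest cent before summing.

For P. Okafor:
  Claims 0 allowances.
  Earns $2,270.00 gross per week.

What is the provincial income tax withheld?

Provincial Income Tax: taxable = $2,270.00
  $135.66 + 15.78% × ($2,270.00 − $1,700.00) = $135.66 + 15.78% × $570.00 = $225.61

$225.61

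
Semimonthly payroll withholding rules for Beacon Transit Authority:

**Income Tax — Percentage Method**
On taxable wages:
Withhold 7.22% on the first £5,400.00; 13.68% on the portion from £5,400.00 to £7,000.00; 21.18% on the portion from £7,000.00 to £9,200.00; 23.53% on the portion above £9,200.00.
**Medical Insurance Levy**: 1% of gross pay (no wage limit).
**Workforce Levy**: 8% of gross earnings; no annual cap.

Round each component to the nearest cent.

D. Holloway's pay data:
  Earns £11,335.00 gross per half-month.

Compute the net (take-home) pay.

£8,737.76

Income Tax: taxable = £11,335.00
  £1,074.72 + 23.53% × (£11,335.00 − £9,200.00) = £1,074.72 + 23.53% × £2,135.00 = £1,577.09
Medical Insurance Levy: 1% × £11,335.00 = £113.35
Workforce Levy: 8% × £11,335.00 = £906.80
Total withheld: £1,577.09 + £113.35 + £906.80 = £2,597.24
Net pay: £11,335.00 − £2,597.24 = £8,737.76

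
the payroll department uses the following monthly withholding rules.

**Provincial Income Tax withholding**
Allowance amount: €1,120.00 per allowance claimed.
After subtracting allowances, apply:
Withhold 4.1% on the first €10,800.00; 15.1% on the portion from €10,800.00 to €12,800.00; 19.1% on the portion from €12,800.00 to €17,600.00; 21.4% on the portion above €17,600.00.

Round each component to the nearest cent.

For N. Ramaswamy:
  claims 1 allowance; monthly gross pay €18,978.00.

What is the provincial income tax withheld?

Provincial Income Tax: taxable = €18,978.00 − 1×€1,120.00 = €17,858.00
  €1,661.60 + 21.4% × (€17,858.00 − €17,600.00) = €1,661.60 + 21.4% × €258.00 = €1,716.81

€1,716.81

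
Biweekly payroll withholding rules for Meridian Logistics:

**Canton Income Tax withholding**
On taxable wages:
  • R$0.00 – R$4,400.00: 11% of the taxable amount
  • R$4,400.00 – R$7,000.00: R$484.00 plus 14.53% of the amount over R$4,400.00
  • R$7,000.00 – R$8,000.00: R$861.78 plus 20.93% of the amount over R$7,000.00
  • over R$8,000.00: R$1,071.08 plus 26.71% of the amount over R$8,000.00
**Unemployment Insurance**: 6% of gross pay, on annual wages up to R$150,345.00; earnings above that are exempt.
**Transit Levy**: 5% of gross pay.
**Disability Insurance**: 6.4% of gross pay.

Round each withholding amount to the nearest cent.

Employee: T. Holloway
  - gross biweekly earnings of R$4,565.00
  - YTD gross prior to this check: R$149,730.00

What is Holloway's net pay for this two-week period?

Canton Income Tax: taxable = R$4,565.00
  R$484.00 + 14.53% × (R$4,565.00 − R$4,400.00) = R$484.00 + 14.53% × R$165.00 = R$507.97
Unemployment Insurance: cap R$150,345.00 − YTD R$149,730.00 = R$615.00 subject; 6% × R$615.00 = R$36.90
Transit Levy: 5% × R$4,565.00 = R$228.25
Disability Insurance: 6.4% × R$4,565.00 = R$292.16
Total withheld: R$507.97 + R$36.90 + R$228.25 + R$292.16 = R$1,065.28
Net pay: R$4,565.00 − R$1,065.28 = R$3,499.72

R$3,499.72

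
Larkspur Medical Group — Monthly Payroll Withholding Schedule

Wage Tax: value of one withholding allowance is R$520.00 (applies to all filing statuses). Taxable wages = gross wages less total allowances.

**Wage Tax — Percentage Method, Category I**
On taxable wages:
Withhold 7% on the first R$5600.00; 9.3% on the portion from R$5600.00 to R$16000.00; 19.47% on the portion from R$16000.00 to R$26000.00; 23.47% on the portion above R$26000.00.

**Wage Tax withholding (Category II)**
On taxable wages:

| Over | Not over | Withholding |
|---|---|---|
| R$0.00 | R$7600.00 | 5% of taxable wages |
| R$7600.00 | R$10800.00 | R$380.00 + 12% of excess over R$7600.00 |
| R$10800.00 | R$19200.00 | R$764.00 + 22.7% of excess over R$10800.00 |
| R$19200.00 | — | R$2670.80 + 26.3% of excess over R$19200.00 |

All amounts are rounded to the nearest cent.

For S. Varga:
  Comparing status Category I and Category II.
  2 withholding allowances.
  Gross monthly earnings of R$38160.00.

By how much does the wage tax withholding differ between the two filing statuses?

Wage Tax (Category I): taxable = R$38160.00 − 2×R$520.00 = R$37120.00
  R$3306.20 + 23.47% × (R$37120.00 − R$26000.00) = R$3306.20 + 23.47% × R$11120.00 = R$5916.06
Wage Tax (Category II): taxable = R$38160.00 − 2×R$520.00 = R$37120.00
  R$2670.80 + 26.3% × (R$37120.00 − R$19200.00) = R$2670.80 + 26.3% × R$17920.00 = R$7383.76
Difference: |R$5916.06 − R$7383.76| = R$1467.70 (higher under Category II)

R$1467.70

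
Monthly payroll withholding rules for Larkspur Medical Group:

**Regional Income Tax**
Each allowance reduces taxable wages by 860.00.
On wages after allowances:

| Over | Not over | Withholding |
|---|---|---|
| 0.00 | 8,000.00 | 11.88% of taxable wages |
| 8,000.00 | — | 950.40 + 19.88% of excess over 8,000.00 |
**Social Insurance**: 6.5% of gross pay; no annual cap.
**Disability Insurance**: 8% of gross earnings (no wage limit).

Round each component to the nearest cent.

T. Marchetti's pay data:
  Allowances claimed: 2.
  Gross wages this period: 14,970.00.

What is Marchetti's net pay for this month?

Regional Income Tax: taxable = 14,970.00 − 2×860.00 = 13,250.00
  950.40 + 19.88% × (13,250.00 − 8,000.00) = 950.40 + 19.88% × 5,250.00 = 1,994.10
Social Insurance: 6.5% × 14,970.00 = 973.05
Disability Insurance: 8% × 14,970.00 = 1,197.60
Total withheld: 1,994.10 + 973.05 + 1,197.60 = 4,164.75
Net pay: 14,970.00 − 4,164.75 = 10,805.25

10,805.25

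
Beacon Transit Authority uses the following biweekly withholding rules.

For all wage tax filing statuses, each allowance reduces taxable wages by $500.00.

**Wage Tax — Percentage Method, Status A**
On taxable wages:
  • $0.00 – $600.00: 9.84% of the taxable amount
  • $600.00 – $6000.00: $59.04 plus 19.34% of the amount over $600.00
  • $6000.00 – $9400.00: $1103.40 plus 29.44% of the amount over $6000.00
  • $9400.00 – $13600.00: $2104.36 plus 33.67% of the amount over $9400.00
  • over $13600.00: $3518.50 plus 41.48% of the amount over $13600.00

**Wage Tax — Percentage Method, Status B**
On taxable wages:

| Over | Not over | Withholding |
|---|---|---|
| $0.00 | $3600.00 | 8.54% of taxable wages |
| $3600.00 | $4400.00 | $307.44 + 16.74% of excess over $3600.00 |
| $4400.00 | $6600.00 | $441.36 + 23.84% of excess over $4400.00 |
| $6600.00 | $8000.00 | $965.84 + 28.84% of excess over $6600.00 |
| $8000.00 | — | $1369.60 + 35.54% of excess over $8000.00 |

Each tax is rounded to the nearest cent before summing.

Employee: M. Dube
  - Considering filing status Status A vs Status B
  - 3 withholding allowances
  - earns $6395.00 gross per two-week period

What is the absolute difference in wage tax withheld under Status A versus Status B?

$330.32

Wage Tax (Status A): taxable = $6395.00 − 3×$500.00 = $4895.00
  $59.04 + 19.34% × ($4895.00 − $600.00) = $59.04 + 19.34% × $4295.00 = $889.69
Wage Tax (Status B): taxable = $6395.00 − 3×$500.00 = $4895.00
  $441.36 + 23.84% × ($4895.00 − $4400.00) = $441.36 + 23.84% × $495.00 = $559.37
Difference: |$889.69 − $559.37| = $330.32 (higher under Status A)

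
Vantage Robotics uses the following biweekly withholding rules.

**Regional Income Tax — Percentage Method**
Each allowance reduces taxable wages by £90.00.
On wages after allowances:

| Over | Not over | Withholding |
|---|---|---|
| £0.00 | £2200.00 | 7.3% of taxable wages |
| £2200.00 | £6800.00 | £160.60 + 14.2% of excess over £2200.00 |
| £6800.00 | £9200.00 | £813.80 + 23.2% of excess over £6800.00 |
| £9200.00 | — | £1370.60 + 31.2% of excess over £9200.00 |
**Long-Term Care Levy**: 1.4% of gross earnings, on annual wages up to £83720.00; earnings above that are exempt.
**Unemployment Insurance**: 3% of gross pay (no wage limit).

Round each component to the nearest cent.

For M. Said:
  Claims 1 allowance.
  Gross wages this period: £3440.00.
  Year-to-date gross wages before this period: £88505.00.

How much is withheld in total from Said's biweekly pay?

£427.10

Regional Income Tax: taxable = £3440.00 − 1×£90.00 = £3350.00
  £160.60 + 14.2% × (£3350.00 − £2200.00) = £160.60 + 14.2% × £1150.00 = £323.90
Long-Term Care Levy: YTD £88505.00 ≥ cap £83720.00 → £0.00
Unemployment Insurance: 3% × £3440.00 = £103.20
Total: £323.90 + £0.00 + £103.20 = £427.10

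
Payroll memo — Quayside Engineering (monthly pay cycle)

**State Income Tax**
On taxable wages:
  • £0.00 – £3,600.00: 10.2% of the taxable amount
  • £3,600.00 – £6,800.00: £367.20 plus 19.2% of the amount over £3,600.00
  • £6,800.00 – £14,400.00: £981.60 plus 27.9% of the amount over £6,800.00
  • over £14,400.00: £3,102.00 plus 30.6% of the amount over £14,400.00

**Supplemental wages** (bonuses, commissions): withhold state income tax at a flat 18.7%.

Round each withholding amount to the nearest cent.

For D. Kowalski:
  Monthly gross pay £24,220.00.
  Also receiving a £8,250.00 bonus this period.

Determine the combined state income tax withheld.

State Income Tax: taxable = £24,220.00
  £3,102.00 + 30.6% × (£24,220.00 − £14,400.00) = £3,102.00 + 30.6% × £9,820.00 = £6,106.92
Supplemental (18.7% flat on bonus): 18.7% × £8,250.00 = £1,542.75
Total state income tax: £6,106.92 + £1,542.75 = £7,649.67

£7,649.67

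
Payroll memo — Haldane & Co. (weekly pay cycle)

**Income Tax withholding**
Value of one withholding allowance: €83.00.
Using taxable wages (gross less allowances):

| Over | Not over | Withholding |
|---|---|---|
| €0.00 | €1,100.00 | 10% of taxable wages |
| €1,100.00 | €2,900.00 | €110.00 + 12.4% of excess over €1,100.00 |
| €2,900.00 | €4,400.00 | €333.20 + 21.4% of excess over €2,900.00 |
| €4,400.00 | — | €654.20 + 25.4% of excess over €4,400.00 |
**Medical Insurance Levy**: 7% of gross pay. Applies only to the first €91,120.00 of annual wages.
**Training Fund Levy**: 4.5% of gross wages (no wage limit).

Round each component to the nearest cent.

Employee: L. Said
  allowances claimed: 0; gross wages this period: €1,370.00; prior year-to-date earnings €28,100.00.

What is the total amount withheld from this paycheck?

Income Tax: taxable = €1,370.00
  €110.00 + 12.4% × (€1,370.00 − €1,100.00) = €110.00 + 12.4% × €270.00 = €143.48
Medical Insurance Levy: 7% × €1,370.00 = €95.90
Training Fund Levy: 4.5% × €1,370.00 = €61.65
Total: €143.48 + €95.90 + €61.65 = €301.03

€301.03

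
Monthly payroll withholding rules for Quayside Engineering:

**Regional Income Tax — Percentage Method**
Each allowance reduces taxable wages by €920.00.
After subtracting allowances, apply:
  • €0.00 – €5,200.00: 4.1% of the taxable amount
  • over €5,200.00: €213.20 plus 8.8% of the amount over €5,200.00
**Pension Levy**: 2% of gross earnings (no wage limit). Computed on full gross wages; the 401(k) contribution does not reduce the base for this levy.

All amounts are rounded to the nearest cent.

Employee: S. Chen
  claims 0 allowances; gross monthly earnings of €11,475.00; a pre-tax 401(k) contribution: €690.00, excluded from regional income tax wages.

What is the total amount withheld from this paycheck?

€934.18

Regional Income Tax: taxable = €11,475.00 − €690.00 = €10,785.00
  €213.20 + 8.8% × (€10,785.00 − €5,200.00) = €213.20 + 8.8% × €5,585.00 = €704.68
Pension Levy: 2% × €11,475.00 = €229.50
Total: €704.68 + €229.50 = €934.18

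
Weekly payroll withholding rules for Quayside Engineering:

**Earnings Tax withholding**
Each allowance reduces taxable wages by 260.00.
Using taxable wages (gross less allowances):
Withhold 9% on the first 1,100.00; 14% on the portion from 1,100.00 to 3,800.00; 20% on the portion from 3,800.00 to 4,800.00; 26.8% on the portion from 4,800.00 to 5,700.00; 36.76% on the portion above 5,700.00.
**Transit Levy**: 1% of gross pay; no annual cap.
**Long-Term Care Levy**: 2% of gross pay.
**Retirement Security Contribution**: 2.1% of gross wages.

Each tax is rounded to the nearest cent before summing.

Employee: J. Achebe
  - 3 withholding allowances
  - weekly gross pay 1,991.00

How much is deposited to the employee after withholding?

Earnings Tax: taxable = 1,991.00 − 3×260.00 = 1,211.00
  99.00 + 14% × (1,211.00 − 1,100.00) = 99.00 + 14% × 111.00 = 114.54
Transit Levy: 1% × 1,991.00 = 19.91
Long-Term Care Levy: 2% × 1,991.00 = 39.82
Retirement Security Contribution: 2.1% × 1,991.00 = 41.81
Total withheld: 114.54 + 19.91 + 39.82 + 41.81 = 216.08
Net pay: 1,991.00 − 216.08 = 1,774.92

1,774.92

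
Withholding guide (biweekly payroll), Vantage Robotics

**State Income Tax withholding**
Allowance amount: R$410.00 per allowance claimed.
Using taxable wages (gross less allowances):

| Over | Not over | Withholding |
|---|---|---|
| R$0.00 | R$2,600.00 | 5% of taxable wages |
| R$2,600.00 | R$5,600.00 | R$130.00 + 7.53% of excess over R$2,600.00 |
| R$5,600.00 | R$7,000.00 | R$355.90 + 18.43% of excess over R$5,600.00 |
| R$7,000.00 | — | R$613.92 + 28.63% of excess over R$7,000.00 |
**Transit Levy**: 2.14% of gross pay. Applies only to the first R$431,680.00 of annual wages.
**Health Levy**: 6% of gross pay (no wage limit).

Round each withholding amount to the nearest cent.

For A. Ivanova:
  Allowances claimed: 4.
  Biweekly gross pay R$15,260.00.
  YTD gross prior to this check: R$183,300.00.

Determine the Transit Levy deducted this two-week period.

Transit Levy: 2.14% × R$15,260.00 = R$326.56

R$326.56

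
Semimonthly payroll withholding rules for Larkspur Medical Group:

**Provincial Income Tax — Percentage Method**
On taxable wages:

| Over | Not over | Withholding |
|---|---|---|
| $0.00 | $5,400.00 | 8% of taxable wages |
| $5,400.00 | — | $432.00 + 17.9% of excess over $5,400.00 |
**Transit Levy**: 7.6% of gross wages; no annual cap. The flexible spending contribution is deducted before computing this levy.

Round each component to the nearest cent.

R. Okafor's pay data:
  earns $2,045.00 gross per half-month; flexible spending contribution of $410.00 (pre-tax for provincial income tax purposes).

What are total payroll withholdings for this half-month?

Provincial Income Tax: taxable = $2,045.00 − $410.00 = $1,635.00
  8% × $1,635.00 = $130.80
Transit Levy: 7.6% × $1,635.00 = $124.26
Total: $130.80 + $124.26 = $255.06

$255.06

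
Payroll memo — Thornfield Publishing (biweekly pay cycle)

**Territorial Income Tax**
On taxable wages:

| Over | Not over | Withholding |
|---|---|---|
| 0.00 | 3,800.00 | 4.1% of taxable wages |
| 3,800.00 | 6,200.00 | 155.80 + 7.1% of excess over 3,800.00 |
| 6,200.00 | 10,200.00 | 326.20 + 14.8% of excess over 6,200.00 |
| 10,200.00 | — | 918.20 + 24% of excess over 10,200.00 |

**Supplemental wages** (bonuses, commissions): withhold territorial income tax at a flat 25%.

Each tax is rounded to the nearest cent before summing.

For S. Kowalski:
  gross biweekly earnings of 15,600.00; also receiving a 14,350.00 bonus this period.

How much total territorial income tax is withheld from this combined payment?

Territorial Income Tax: taxable = 15,600.00
  918.20 + 24% × (15,600.00 − 10,200.00) = 918.20 + 24% × 5,400.00 = 2,214.20
Supplemental (25% flat on bonus): 25% × 14,350.00 = 3,587.50
Total territorial income tax: 2,214.20 + 3,587.50 = 5,801.70

5,801.70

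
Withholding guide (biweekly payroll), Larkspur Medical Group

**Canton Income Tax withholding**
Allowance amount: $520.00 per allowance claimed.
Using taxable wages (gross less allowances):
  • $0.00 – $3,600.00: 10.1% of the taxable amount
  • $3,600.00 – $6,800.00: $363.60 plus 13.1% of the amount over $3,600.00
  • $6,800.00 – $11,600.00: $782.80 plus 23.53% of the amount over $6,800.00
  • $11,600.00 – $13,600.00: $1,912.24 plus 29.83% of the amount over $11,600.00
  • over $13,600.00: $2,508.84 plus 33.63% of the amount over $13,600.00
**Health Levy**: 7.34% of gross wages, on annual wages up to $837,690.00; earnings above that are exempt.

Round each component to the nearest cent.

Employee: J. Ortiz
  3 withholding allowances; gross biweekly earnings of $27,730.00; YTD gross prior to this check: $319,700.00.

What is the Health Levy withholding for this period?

$2,035.38

Health Levy: 7.34% × $27,730.00 = $2,035.38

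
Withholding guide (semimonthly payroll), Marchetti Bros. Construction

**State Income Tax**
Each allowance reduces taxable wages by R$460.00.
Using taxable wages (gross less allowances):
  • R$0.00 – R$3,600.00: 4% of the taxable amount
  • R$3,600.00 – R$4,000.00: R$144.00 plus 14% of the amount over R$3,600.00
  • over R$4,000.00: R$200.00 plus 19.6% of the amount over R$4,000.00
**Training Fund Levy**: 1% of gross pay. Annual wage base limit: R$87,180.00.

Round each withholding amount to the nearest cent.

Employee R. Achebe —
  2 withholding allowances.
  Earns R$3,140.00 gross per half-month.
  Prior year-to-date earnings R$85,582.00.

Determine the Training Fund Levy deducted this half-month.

Training Fund Levy: cap R$87,180.00 − YTD R$85,582.00 = R$1,598.00 subject; 1% × R$1,598.00 = R$15.98

R$15.98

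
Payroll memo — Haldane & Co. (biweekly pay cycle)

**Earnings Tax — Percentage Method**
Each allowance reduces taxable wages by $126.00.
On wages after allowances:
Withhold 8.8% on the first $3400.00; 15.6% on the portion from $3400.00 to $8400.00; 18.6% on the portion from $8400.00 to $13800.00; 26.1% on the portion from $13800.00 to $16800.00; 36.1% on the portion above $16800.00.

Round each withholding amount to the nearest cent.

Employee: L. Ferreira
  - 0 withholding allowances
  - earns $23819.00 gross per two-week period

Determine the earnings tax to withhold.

Earnings Tax: taxable = $23819.00
  $2866.60 + 36.1% × ($23819.00 − $16800.00) = $2866.60 + 36.1% × $7019.00 = $5400.46

$5400.46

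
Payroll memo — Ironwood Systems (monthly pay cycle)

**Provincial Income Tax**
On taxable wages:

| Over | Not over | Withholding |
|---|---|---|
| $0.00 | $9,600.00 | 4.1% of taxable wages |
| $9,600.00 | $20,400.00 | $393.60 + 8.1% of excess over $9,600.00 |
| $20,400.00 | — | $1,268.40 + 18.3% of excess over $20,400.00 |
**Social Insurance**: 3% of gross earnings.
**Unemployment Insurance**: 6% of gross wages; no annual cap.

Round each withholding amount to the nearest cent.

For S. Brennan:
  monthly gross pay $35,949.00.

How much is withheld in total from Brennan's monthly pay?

$7,349.28

Provincial Income Tax: taxable = $35,949.00
  $1,268.40 + 18.3% × ($35,949.00 − $20,400.00) = $1,268.40 + 18.3% × $15,549.00 = $4,113.87
Social Insurance: 3% × $35,949.00 = $1,078.47
Unemployment Insurance: 6% × $35,949.00 = $2,156.94
Total: $4,113.87 + $1,078.47 + $2,156.94 = $7,349.28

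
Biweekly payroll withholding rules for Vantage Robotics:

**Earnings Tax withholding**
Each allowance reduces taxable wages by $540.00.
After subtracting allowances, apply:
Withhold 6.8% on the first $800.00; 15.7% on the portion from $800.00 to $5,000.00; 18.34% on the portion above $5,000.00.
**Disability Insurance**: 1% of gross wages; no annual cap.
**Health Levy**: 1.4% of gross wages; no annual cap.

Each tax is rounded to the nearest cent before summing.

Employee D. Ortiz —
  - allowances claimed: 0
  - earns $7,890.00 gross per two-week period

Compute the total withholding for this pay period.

Earnings Tax: taxable = $7,890.00
  $713.80 + 18.34% × ($7,890.00 − $5,000.00) = $713.80 + 18.34% × $2,890.00 = $1,243.83
Disability Insurance: 1% × $7,890.00 = $78.90
Health Levy: 1.4% × $7,890.00 = $110.46
Total: $1,243.83 + $78.90 + $110.46 = $1,433.19

$1,433.19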